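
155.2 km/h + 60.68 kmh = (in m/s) 59.97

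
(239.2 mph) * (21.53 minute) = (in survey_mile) 85.83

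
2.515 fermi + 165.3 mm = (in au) 1.105e-12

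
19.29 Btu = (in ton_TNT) 4.864e-06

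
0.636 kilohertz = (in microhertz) 6.36e+08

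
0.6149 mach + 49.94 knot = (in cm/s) 2.351e+04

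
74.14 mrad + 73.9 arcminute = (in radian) 0.09564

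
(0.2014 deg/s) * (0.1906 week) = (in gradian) 2.58e+04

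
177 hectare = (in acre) 437.4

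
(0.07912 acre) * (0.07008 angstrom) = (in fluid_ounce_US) 7.587e-05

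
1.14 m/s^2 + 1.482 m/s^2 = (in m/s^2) 2.622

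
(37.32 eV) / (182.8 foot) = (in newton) 1.073e-19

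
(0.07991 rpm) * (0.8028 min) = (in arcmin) 1386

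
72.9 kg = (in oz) 2571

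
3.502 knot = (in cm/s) 180.2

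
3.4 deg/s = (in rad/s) 0.05934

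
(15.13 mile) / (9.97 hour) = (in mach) 0.001992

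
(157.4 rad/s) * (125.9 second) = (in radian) 1.982e+04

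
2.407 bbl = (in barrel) 2.407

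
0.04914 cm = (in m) 0.0004914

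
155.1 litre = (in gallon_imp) 34.12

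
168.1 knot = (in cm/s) 8648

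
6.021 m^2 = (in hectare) 0.0006021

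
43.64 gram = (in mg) 4.364e+04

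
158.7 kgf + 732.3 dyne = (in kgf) 158.7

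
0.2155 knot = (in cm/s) 11.09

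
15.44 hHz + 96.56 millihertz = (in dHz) 1.544e+04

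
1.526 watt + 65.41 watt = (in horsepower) 0.08976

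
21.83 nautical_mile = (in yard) 4.421e+04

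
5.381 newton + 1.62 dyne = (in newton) 5.381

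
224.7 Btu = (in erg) 2.371e+12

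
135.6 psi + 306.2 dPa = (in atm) 9.227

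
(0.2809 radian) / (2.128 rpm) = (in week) 2.084e-06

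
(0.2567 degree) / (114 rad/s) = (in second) 3.93e-05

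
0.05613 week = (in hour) 9.43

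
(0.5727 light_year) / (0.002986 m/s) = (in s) 1.815e+18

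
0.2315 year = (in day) 84.5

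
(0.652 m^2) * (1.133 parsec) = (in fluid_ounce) 7.708e+20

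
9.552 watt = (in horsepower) 0.01281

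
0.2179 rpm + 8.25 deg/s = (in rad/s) 0.1668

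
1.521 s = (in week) 2.515e-06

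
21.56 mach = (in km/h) 2.643e+04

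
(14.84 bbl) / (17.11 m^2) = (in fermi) 1.379e+14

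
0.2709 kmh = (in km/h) 0.2709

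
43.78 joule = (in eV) 2.733e+20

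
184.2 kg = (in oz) 6497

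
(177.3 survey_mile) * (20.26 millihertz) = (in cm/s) 5.781e+05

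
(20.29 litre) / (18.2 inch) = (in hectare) 4.389e-06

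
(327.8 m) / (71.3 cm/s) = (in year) 1.458e-05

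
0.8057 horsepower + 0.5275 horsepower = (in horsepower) 1.333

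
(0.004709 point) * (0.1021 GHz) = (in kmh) 610.6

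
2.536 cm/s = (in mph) 0.05673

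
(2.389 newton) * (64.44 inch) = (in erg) 3.91e+07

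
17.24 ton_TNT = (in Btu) 6.837e+07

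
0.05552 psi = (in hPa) 3.828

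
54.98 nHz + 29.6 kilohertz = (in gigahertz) 2.96e-05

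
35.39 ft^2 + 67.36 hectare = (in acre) 166.5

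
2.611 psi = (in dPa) 1.8e+05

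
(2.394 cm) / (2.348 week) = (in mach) 4.951e-11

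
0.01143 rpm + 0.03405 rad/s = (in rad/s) 0.03525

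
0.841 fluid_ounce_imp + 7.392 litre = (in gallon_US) 1.959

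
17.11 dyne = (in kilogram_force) 1.745e-05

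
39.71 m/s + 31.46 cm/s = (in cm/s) 4002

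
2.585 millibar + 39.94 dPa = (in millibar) 2.625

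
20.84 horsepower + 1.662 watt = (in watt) 1.554e+04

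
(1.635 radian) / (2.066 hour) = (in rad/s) 0.0002198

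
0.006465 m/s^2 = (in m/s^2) 0.006465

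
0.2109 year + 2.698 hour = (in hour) 1850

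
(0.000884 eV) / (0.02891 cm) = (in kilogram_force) 4.996e-20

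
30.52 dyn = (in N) 0.0003052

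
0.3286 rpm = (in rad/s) 0.03441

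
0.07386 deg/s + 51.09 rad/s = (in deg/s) 2927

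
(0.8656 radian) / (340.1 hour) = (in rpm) 6.751e-06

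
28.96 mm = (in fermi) 2.896e+13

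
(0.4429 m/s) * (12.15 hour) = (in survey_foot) 6.356e+04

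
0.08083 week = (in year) 0.00155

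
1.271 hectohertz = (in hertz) 127.1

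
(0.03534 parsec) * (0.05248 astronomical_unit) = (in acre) 2.116e+21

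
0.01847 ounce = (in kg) 0.0005236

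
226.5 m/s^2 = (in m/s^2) 226.5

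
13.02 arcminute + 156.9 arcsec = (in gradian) 0.2895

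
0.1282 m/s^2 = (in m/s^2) 0.1282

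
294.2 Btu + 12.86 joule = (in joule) 3.104e+05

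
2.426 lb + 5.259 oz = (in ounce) 44.07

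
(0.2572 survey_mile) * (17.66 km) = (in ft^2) 7.868e+07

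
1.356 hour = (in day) 0.0565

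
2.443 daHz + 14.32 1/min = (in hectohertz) 0.2467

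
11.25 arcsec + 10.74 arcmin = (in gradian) 0.2024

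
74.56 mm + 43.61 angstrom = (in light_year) 7.881e-18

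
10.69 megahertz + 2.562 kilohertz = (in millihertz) 1.069e+10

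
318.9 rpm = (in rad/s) 33.4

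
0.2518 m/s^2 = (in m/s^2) 0.2518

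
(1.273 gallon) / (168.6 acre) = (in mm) 7.063e-06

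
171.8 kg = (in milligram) 1.718e+08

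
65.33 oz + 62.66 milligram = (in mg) 1.852e+06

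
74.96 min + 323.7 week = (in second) 1.958e+08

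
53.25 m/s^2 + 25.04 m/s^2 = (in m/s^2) 78.29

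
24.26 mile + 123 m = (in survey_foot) 1.285e+05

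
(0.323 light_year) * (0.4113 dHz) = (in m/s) 1.257e+14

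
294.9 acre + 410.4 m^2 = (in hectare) 119.4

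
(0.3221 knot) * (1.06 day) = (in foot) 4.979e+04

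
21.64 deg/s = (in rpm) 3.607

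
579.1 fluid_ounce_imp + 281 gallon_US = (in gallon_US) 285.3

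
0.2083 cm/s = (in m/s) 0.002083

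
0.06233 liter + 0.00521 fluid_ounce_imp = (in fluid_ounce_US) 2.113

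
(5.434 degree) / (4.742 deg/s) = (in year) 3.634e-08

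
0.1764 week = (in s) 1.067e+05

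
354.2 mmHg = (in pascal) 4.722e+04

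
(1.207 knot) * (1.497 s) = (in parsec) 3.012e-17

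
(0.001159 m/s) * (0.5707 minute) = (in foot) 0.1302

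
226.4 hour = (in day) 9.433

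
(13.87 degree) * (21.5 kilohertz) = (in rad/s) 5205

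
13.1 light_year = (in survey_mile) 7.701e+13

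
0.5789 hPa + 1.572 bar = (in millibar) 1573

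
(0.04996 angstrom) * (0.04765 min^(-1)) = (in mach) 1.165e-17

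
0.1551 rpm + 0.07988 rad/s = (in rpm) 0.9179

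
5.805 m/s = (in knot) 11.28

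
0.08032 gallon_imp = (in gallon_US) 0.09646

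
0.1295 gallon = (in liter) 0.4902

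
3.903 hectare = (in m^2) 3.903e+04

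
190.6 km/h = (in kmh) 190.6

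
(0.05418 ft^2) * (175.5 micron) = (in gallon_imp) 0.0001943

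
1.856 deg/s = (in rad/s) 0.03239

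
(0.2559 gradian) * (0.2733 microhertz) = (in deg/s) 6.294e-08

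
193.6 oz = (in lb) 12.1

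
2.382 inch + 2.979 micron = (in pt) 171.5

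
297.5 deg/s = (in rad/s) 5.192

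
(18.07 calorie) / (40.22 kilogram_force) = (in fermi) 1.917e+14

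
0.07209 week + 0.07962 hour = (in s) 4.389e+04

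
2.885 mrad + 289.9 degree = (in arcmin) 1.74e+04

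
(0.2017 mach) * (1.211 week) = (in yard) 5.501e+07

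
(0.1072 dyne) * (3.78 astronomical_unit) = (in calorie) 1.449e+05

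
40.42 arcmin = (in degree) 0.6737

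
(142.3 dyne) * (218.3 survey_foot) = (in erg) 9.468e+05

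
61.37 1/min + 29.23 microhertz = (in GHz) 1.023e-09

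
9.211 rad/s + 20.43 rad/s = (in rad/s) 29.64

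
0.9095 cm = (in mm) 9.095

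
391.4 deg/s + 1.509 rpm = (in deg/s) 400.5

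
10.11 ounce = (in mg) 2.866e+05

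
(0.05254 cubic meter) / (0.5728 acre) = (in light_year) 2.396e-21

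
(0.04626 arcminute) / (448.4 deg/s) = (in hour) 4.776e-10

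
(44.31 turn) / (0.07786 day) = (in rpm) 0.3952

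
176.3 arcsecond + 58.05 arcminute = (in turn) 0.002824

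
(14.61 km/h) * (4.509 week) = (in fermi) 1.107e+22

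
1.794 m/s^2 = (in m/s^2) 1.794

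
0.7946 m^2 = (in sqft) 8.553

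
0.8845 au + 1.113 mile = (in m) 1.323e+11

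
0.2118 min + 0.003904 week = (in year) 7.527e-05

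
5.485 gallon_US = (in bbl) 0.1306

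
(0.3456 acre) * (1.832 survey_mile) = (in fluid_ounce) 1.394e+11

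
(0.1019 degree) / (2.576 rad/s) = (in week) 1.142e-09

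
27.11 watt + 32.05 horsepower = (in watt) 2.393e+04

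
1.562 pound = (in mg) 7.085e+05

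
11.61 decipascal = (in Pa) 1.161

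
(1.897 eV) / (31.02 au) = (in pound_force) 1.472e-32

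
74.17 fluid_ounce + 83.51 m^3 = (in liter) 8.351e+04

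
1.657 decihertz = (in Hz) 0.1657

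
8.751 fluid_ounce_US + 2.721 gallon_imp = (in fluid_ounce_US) 427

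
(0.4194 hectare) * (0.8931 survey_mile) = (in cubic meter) 6.028e+06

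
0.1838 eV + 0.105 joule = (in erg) 1.05e+06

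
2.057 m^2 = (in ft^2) 22.14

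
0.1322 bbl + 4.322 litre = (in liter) 25.34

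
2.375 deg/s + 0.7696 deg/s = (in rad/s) 0.05488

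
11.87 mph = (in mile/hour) 11.87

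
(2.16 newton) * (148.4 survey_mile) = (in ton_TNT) 0.0001233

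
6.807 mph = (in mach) 0.008937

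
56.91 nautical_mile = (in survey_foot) 3.458e+05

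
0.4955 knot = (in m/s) 0.2549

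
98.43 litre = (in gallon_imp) 21.65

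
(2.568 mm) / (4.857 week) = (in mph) 1.956e-09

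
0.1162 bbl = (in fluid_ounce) 624.7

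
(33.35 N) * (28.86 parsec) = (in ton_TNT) 7.098e+09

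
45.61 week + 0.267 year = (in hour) 1e+04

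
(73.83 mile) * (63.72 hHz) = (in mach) 2.224e+06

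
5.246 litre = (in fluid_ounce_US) 177.4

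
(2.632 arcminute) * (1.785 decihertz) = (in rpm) 0.001305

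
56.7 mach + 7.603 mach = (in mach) 64.3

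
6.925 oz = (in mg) 1.963e+05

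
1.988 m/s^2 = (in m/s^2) 1.988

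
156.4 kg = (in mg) 1.564e+08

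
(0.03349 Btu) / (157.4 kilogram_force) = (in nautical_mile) 1.236e-05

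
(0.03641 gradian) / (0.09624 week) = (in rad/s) 9.826e-09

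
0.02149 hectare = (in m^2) 214.9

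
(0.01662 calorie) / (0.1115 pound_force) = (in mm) 140.2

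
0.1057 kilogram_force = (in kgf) 0.1057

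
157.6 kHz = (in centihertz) 1.576e+07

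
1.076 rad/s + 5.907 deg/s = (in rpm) 11.26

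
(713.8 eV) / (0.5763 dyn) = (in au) 1.327e-22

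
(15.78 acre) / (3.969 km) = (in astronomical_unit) 1.076e-10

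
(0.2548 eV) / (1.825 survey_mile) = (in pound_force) 3.125e-24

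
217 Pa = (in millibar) 2.17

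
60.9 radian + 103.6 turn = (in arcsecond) 1.468e+08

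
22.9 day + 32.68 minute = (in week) 3.275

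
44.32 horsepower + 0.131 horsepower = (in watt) 3.315e+04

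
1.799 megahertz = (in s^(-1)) 1.799e+06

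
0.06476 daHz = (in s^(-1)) 0.6476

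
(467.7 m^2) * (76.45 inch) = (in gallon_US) 2.399e+05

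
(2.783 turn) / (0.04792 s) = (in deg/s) 2.091e+04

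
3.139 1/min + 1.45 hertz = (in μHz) 1.502e+06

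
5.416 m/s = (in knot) 10.53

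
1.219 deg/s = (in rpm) 0.2032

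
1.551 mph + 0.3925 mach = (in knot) 261.1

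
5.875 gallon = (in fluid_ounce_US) 752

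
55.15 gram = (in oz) 1.945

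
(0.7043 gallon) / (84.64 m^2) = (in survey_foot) 0.0001033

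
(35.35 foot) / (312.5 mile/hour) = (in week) 1.275e-07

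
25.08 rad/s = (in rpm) 239.5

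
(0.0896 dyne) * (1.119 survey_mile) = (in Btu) 1.529e-06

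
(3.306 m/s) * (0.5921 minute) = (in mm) 1.174e+05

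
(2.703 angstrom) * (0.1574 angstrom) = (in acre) 1.051e-24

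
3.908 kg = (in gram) 3908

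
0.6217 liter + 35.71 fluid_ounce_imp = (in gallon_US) 0.4323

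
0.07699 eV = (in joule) 1.234e-20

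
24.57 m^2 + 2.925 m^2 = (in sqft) 296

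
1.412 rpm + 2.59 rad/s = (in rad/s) 2.738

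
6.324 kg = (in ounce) 223.1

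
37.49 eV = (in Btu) 5.693e-21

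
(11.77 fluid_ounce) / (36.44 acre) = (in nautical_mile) 1.275e-12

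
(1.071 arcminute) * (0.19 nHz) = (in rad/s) 5.919e-14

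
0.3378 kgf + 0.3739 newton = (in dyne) 3.687e+05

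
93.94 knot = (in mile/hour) 108.1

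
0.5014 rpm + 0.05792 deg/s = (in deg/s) 3.066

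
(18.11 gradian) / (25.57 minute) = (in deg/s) 0.01062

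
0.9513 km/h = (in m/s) 0.2643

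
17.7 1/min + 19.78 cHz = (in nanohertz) 4.928e+08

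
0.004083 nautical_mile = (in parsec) 2.451e-16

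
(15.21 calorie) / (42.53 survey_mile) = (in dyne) 92.98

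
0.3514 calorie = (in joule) 1.47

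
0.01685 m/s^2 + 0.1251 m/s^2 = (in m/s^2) 0.1419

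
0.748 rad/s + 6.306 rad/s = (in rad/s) 7.054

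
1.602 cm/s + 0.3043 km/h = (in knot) 0.1954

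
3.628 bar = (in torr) 2721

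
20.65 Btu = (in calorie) 5207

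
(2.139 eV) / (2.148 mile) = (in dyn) 9.914e-18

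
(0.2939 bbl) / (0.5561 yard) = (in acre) 2.271e-05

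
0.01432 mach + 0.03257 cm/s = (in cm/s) 487.6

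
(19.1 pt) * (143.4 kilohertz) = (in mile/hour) 2161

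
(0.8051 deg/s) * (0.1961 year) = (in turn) 1.383e+04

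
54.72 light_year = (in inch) 2.038e+19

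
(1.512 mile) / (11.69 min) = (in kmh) 12.49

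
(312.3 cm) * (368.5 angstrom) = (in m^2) 1.151e-07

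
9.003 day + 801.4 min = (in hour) 229.4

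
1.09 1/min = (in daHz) 0.001817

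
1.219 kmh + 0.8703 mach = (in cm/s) 2.967e+04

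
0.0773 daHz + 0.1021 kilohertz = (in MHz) 0.0001029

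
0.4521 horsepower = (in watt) 337.1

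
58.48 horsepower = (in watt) 4.361e+04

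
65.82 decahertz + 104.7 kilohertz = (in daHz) 1.054e+04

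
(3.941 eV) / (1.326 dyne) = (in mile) 2.959e-17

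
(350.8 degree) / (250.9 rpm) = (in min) 0.003884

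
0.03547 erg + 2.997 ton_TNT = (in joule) 1.254e+10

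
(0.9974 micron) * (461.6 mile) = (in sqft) 7.975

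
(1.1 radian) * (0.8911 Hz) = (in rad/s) 0.9802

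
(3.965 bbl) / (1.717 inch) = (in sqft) 155.6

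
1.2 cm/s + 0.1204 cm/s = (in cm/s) 1.32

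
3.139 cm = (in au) 2.098e-13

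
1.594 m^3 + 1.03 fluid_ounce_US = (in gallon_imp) 350.6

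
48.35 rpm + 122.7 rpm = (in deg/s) 1026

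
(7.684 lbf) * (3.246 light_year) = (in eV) 6.551e+36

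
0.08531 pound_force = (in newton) 0.3795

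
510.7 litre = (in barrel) 3.212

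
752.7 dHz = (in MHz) 7.527e-05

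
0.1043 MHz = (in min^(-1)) 6.258e+06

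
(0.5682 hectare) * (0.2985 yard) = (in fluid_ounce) 5.244e+07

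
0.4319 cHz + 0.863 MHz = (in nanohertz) 8.63e+14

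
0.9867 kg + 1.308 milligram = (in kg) 0.9867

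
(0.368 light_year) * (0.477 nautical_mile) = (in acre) 7.6e+14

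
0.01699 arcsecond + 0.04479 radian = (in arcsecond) 9239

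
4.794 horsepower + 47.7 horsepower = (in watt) 3.914e+04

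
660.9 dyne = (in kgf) 0.0006739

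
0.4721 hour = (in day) 0.01967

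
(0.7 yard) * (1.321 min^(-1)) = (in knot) 0.02739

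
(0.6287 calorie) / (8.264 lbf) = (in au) 4.783e-13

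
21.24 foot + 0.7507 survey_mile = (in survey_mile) 0.7547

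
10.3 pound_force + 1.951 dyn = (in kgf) 4.672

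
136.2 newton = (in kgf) 13.89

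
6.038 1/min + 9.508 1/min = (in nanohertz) 2.591e+08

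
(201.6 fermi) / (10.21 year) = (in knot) 1.217e-21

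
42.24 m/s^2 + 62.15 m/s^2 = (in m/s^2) 104.4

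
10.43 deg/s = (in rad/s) 0.182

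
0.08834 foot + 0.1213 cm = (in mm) 28.14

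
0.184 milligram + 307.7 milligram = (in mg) 307.9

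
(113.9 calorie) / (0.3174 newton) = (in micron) 1.501e+09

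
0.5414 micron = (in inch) 2.131e-05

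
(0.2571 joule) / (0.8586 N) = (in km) 0.0002994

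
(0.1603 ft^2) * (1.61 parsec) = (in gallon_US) 1.954e+17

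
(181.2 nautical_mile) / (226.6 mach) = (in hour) 0.001208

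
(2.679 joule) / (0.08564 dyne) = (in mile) 1944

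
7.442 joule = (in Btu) 0.007054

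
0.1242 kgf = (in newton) 1.218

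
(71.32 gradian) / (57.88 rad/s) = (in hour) 5.377e-06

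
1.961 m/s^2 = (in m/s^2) 1.961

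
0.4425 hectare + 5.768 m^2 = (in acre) 1.095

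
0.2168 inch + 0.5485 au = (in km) 8.205e+07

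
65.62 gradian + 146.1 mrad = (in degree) 67.43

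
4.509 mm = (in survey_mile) 2.802e-06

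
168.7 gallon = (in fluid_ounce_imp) 2.248e+04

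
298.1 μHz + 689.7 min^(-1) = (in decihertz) 115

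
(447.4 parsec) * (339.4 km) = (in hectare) 4.686e+20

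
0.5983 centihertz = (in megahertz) 5.983e-09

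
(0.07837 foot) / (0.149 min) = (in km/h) 0.009619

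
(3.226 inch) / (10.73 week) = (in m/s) 1.263e-08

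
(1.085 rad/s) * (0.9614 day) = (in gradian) 5.738e+06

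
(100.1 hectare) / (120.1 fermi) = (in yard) 9.115e+18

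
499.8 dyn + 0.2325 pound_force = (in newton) 1.039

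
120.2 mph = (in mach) 0.1578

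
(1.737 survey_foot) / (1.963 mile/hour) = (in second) 0.6033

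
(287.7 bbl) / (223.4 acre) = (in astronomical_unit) 3.382e-16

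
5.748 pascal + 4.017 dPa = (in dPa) 61.5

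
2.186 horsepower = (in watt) 1630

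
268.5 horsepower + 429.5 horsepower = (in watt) 5.205e+05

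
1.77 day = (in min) 2549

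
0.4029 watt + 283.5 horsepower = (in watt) 2.114e+05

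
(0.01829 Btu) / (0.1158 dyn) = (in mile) 1.035e+04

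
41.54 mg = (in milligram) 41.54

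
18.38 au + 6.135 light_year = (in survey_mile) 3.607e+13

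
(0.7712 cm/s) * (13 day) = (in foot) 2.842e+04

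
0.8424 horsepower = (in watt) 628.2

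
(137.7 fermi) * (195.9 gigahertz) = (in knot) 0.05244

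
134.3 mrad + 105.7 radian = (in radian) 105.8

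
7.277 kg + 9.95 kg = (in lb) 37.98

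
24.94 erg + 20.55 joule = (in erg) 2.055e+08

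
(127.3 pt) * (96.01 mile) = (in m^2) 6939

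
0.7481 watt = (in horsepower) 0.001003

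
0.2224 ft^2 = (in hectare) 2.066e-06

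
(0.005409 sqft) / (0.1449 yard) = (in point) 10.75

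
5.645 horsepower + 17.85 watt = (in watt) 4227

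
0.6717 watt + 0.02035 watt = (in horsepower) 0.0009281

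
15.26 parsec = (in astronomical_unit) 3.148e+06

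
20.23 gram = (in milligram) 2.023e+04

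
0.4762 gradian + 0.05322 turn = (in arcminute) 1175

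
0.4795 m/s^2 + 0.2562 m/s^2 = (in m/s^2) 0.7357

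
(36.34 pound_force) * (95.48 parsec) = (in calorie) 1.138e+20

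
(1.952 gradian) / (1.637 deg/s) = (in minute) 0.01789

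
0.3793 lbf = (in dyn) 1.687e+05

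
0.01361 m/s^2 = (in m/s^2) 0.01361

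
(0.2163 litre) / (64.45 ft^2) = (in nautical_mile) 1.951e-08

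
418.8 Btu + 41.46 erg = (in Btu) 418.8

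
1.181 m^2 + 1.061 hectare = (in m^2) 1.061e+04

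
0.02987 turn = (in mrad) 187.7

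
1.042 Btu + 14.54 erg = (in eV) 6.862e+21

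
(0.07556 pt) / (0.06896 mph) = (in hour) 2.402e-07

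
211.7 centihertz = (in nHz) 2.117e+09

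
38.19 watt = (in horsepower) 0.05121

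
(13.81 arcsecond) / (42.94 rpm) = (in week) 2.462e-11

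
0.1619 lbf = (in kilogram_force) 0.07344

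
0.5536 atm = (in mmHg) 420.7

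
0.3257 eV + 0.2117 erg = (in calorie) 5.06e-09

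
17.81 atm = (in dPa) 1.805e+07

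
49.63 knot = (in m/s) 25.53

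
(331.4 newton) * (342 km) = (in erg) 1.133e+15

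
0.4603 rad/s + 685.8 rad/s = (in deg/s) 3.932e+04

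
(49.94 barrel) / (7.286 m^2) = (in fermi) 1.09e+15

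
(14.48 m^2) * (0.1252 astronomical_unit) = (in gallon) 7.164e+13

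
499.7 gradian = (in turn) 1.249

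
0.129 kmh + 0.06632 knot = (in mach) 0.0002054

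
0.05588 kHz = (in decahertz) 5.588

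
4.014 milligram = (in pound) 8.849e-06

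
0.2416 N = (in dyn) 2.416e+04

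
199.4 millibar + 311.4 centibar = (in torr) 2485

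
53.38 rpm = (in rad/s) 5.59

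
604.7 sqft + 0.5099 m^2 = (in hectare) 0.005669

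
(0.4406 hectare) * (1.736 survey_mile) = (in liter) 1.231e+10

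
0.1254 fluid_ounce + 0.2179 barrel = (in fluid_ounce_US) 1172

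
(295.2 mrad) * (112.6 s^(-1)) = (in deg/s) 1904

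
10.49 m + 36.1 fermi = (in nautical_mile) 0.005664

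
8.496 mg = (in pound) 1.873e-05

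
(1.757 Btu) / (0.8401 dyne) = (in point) 6.255e+11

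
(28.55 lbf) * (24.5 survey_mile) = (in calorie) 1.197e+06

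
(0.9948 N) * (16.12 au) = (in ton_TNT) 573.4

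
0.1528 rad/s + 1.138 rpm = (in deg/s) 15.58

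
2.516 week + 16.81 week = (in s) 1.169e+07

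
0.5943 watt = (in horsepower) 0.000797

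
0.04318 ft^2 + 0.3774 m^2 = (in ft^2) 4.105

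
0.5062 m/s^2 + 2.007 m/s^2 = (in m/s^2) 2.513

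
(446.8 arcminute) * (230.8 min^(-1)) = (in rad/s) 0.4999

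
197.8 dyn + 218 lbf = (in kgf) 98.88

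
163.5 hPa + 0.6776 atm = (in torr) 637.6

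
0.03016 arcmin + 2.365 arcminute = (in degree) 0.03992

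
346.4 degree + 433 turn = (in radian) 2727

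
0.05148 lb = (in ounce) 0.8237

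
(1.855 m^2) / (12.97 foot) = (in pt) 1330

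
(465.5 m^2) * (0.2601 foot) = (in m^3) 36.9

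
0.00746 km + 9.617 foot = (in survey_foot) 34.09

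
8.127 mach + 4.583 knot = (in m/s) 2770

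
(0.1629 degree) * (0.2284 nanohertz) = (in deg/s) 3.721e-11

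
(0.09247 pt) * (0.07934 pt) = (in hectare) 9.131e-14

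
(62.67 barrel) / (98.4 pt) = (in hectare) 0.0287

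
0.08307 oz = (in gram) 2.355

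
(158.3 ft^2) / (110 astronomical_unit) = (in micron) 8.937e-07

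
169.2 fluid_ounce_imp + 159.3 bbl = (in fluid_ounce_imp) 8.915e+05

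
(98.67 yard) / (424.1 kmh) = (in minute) 0.01276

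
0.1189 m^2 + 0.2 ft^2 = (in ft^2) 1.48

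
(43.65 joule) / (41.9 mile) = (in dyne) 64.73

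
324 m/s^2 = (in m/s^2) 324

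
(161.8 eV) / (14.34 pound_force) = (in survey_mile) 2.525e-22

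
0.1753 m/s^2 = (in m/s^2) 0.1753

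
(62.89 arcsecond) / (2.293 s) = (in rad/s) 0.000133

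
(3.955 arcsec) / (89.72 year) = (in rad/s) 6.777e-15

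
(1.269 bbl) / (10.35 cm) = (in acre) 0.0004817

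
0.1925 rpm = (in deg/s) 1.155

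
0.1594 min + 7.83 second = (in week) 2.876e-05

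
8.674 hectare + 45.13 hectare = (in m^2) 5.38e+05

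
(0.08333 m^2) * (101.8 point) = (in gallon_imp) 0.6583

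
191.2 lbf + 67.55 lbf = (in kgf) 117.4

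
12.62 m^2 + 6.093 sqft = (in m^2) 13.19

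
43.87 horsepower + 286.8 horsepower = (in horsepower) 330.7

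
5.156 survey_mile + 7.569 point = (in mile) 5.156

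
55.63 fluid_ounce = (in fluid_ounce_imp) 57.9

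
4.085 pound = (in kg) 1.853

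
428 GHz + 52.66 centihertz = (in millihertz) 4.28e+14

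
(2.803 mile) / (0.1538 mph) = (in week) 0.1085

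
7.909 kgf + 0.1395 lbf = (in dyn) 7.818e+06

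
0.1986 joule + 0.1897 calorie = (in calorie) 0.2372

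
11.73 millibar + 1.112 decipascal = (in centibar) 1.173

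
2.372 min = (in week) 0.0002353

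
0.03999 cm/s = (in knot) 0.0007773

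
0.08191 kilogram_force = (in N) 0.8033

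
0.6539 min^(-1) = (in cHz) 1.09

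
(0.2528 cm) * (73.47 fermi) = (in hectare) 1.857e-20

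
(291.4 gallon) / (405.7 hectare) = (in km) 2.719e-10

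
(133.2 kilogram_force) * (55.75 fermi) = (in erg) 0.0007282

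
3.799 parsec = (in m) 1.172e+17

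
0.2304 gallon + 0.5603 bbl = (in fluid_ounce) 3042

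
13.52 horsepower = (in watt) 1.008e+04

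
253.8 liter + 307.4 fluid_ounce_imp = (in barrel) 1.651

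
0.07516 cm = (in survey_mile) 4.67e-07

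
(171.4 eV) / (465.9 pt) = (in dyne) 1.671e-11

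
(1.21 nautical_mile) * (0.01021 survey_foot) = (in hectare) 0.0006974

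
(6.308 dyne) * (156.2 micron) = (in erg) 0.09853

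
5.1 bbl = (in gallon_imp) 178.4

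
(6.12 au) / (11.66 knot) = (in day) 1.767e+06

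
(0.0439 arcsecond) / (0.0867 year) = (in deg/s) 4.46e-12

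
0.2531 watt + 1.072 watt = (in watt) 1.325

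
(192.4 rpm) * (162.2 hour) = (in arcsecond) 2.427e+12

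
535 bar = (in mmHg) 4.013e+05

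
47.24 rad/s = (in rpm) 451.1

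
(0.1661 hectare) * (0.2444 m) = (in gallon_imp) 8.93e+04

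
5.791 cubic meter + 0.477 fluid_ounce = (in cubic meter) 5.791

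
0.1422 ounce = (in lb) 0.008887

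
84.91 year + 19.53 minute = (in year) 84.91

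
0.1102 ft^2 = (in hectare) 1.024e-06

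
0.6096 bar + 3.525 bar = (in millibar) 4135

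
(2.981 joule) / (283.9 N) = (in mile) 6.525e-06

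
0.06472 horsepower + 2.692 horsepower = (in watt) 2056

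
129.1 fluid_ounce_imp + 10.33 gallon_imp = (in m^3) 0.05063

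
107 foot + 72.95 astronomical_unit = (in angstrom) 1.091e+23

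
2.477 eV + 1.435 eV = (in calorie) 1.498e-19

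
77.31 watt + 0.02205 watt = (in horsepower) 0.1037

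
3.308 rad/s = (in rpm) 31.59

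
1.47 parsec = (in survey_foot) 1.488e+17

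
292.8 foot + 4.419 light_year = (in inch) 1.646e+18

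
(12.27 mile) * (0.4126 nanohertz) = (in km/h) 2.933e-05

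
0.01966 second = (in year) 6.234e-10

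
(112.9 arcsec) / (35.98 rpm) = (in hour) 4.035e-08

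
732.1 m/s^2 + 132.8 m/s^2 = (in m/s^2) 864.9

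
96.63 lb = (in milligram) 4.383e+07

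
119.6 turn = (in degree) 4.306e+04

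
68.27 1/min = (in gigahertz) 1.138e-09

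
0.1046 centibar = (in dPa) 1046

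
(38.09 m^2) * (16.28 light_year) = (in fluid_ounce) 1.984e+23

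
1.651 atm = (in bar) 1.673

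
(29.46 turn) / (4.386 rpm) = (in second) 403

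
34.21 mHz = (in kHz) 3.421e-05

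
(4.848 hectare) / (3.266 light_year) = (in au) 1.049e-23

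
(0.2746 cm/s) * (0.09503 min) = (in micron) 1.566e+04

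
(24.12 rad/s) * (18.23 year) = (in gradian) 8.828e+11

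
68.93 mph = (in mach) 0.0905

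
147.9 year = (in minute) 7.774e+07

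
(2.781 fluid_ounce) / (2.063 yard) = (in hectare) 4.36e-09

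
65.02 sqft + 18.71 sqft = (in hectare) 0.0007779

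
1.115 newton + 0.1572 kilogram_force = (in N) 2.657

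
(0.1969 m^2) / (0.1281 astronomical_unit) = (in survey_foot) 3.371e-11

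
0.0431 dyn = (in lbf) 9.689e-08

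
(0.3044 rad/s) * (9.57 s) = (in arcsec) 6.009e+05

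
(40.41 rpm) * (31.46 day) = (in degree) 6.59e+08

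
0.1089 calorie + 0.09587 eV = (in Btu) 0.0004319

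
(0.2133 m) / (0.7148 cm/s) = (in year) 9.462e-07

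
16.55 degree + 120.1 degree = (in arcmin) 8199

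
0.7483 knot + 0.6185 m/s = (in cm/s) 100.3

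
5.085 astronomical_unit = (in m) 7.607e+11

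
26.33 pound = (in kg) 11.94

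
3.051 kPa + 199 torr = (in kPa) 29.58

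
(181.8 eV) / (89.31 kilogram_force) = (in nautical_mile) 1.796e-23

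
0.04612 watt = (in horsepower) 6.185e-05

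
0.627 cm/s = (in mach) 1.841e-05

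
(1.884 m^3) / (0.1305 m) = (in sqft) 155.4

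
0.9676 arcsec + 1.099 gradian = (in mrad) 17.27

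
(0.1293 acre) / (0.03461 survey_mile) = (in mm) 9394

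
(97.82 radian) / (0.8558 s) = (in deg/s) 6549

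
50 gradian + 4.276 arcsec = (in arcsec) 1.62e+05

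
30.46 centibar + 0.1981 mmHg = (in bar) 0.3049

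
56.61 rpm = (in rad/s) 5.928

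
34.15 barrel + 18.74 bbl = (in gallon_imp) 1850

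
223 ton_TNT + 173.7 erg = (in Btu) 8.843e+08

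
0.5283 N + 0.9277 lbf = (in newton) 4.655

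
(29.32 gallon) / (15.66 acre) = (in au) 1.171e-17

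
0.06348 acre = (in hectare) 0.02569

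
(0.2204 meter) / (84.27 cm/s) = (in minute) 0.004359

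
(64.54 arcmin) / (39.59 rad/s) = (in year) 1.504e-11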